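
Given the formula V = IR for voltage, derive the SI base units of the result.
Units of each symbol in V = IR:
  I (current): A
  R (resistance, in ohms): kg·m²/(s³·A²)

Multiplying the contributions: [A] · [kg·m²/(s³·A²)]
Adding exponents of each base unit: kg: 1, m: 2, s: -3, A: -1
SI base units of voltage: kg·m²/(s³·A)

Answer: kg·m²/(s³·A)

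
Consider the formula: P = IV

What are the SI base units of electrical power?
Units of each symbol in P = IV:
  I (current): A
  V (voltage, in volts): kg·m²/(s³·A)

Multiplying the contributions: [A] · [kg·m²/(s³·A)]
Adding exponents of each base unit: kg: 1, m: 2, s: -3
SI base units of electrical power: kg·m²/s³

Answer: kg·m²/s³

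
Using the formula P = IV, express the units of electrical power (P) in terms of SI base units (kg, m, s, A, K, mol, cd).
Units of each symbol in P = IV:
  I (current): A
  V (voltage, in volts): kg·m²/(s³·A)

Multiplying the contributions: [A] · [kg·m²/(s³·A)]
Adding exponents of each base unit: kg: 1, m: 2, s: -3
SI base units of electrical power: kg·m²/s³

Answer: kg·m²/s³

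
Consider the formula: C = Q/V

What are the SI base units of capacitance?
Units of each symbol in C = Q/V:
  Q (charge, in coulombs): s·A
  V (voltage, in volts): kg·m²/(s³·A)  → in the denominator, contributes s³·A/(kg·m²)

Multiplying the contributions: [s·A] · [s³·A/(kg·m²)]
Adding exponents of each base unit: kg: -1, m: -2, s: 4, A: 2
SI base units of capacitance: s⁴·A²/(kg·m²)

Answer: s⁴·A²/(kg·m²)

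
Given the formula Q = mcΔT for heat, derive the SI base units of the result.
Units of each symbol in Q = mcΔT:
  m (mass): kg
  c (specific heat capacity, in J/(kg·K)): m²/(s²·K)
  ΔT (temperature change): K

Multiplying the contributions: [kg] · [m²/(s²·K)] · [K]
Adding exponents of each base unit: kg: 1, m: 2, s: -2
SI base units of heat: kg·m²/s²

Answer: kg·m²/s²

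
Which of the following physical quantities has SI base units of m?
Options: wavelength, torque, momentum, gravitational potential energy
Checking the SI base units of each option:
  wavelength (λ = v/f): m  ✓ matches
  torque (τ = Fr): kg·m²/s²  ✗
  momentum (p = mv): kg·m/s  ✗
  gravitational potential energy (U = -GMm/r): kg·m²/s²  ✗

Only wavelength has units m.

Answer: wavelength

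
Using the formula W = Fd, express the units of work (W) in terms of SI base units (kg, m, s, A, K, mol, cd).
Units of each symbol in W = Fd:
  F (force): kg·m/s²
  d (displacement): m

Multiplying the contributions: [kg·m/s²] · [m]
Adding exponents of each base unit: kg: 1, m: 2, s: -2
SI base units of work: kg·m²/s²

Answer: kg·m²/s²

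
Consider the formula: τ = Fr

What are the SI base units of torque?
Units of each symbol in τ = Fr:
  F (force): kg·m/s²
  r (lever arm): m

Multiplying the contributions: [kg·m/s²] · [m]
Adding exponents of each base unit: kg: 1, m: 2, s: -2
SI base units of torque: kg·m²/s²

Answer: kg·m²/s²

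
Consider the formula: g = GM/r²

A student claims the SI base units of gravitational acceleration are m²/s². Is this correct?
Units of each symbol in g = GM/r²:
  G (gravitational constant): m³/(kg·s²)
  M (mass): kg
  r (distance): m  → to the power 2 in the denominator, contributes 1/m²

Multiplying the contributions: [m³/(kg·s²)] · [kg] · [1/m²]
Adding exponents of each base unit: m: 1, s: -2
SI base units of gravitational acceleration: m/s²

The claimed units m²/s² (exponents m: 2, s: -2) do not match the derived units m/s² (exponents m: 1, s: -2), so the claim is incorrect.

Answer: No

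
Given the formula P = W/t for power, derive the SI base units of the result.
Units of each symbol in P = W/t:
  W (work): kg·m²/s²
  t (time): s  → in the denominator, contributes 1/s

Multiplying the contributions: [kg·m²/s²] · [1/s]
Adding exponents of each base unit: kg: 1, m: 2, s: -3
SI base units of power: kg·m²/s³

Answer: kg·m²/s³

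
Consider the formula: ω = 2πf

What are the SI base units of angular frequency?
Units of each symbol in ω = 2πf:
  f (frequency): 1/s
  The factor 2π is dimensionless.

Multiplying the contributions: [1/s]
Adding exponents of each base unit: s: -1
SI base units of angular frequency: 1/s

Answer: 1/s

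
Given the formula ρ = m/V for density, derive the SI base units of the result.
Units of each symbol in ρ = m/V:
  m (mass): kg
  V (volume): m³  → in the denominator, contributes 1/m³

Multiplying the contributions: [kg] · [1/m³]
Adding exponents of each base unit: kg: 1, m: -3
SI base units of density: kg/m³

Answer: kg/m³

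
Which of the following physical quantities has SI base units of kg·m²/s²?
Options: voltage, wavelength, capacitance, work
Checking the SI base units of each option:
  voltage (V = IR): kg·m²/(s³·A)  ✗
  wavelength (λ = v/f): m  ✗
  capacitance (C = Q/V): s⁴·A²/(kg·m²)  ✗
  work (W = Fd): kg·m²/s²  ✓ matches

Only work has units kg·m²/s².

Answer: work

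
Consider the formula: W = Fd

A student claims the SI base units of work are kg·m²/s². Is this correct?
Units of each symbol in W = Fd:
  F (force): kg·m/s²
  d (displacement): m

Multiplying the contributions: [kg·m/s²] · [m]
Adding exponents of each base unit: kg: 1, m: 2, s: -2
SI base units of work: kg·m²/s²

The claimed units kg·m²/s² match the derived units, so the claim is correct.

Answer: Yes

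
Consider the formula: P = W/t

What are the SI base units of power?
Units of each symbol in P = W/t:
  W (work): kg·m²/s²
  t (time): s  → in the denominator, contributes 1/s

Multiplying the contributions: [kg·m²/s²] · [1/s]
Adding exponents of each base unit: kg: 1, m: 2, s: -3
SI base units of power: kg·m²/s³

Answer: kg·m²/s³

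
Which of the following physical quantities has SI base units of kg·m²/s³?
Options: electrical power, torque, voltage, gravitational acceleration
Checking the SI base units of each option:
  electrical power (P = IV): kg·m²/s³  ✓ matches
  torque (τ = Fr): kg·m²/s²  ✗
  voltage (V = IR): kg·m²/(s³·A)  ✗
  gravitational acceleration (g = GM/r²): m/s²  ✗

Only electrical power has units kg·m²/s³.

Answer: electrical power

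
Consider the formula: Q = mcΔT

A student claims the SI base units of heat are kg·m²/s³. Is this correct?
Units of each symbol in Q = mcΔT:
  m (mass): kg
  c (specific heat capacity, in J/(kg·K)): m²/(s²·K)
  ΔT (temperature change): K

Multiplying the contributions: [kg] · [m²/(s²·K)] · [K]
Adding exponents of each base unit: kg: 1, m: 2, s: -2
SI base units of heat: kg·m²/s²

The claimed units kg·m²/s³ (exponents kg: 1, m: 2, s: -3) do not match the derived units kg·m²/s² (exponents kg: 1, m: 2, s: -2), so the claim is incorrect.

Answer: No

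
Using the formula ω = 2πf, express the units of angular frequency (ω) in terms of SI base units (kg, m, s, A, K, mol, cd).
Units of each symbol in ω = 2πf:
  f (frequency): 1/s
  The factor 2π is dimensionless.

Multiplying the contributions: [1/s]
Adding exponents of each base unit: s: -1
SI base units of angular frequency: 1/s

Answer: 1/s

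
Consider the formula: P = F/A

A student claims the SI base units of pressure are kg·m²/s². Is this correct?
Units of each symbol in P = F/A:
  F (force): kg·m/s²
  A (area): m²  → in the denominator, contributes 1/m²

Multiplying the contributions: [kg·m/s²] · [1/m²]
Adding exponents of each base unit: kg: 1, m: -1, s: -2
SI base units of pressure: kg/(m·s²)

The claimed units kg·m²/s² (exponents kg: 1, m: 2, s: -2) do not match the derived units kg/(m·s²) (exponents kg: 1, m: -1, s: -2), so the claim is incorrect.

Answer: No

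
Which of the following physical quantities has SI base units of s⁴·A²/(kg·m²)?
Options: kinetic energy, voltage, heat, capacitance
Checking the SI base units of each option:
  kinetic energy (E = ½mv²): kg·m²/s²  ✗
  voltage (V = IR): kg·m²/(s³·A)  ✗
  heat (Q = mcΔT): kg·m²/s²  ✗
  capacitance (C = Q/V): s⁴·A²/(kg·m²)  ✓ matches

Only capacitance has units s⁴·A²/(kg·m²).

Answer: capacitance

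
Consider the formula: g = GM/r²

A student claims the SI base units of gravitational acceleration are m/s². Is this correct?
Units of each symbol in g = GM/r²:
  G (gravitational constant): m³/(kg·s²)
  M (mass): kg
  r (distance): m  → to the power 2 in the denominator, contributes 1/m²

Multiplying the contributions: [m³/(kg·s²)] · [kg] · [1/m²]
Adding exponents of each base unit: m: 1, s: -2
SI base units of gravitational acceleration: m/s²

The claimed units m/s² match the derived units, so the claim is correct.

Answer: Yes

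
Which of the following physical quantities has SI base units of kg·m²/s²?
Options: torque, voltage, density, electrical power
Checking the SI base units of each option:
  torque (τ = Fr): kg·m²/s²  ✓ matches
  voltage (V = IR): kg·m²/(s³·A)  ✗
  density (ρ = m/V): kg/m³  ✗
  electrical power (P = IV): kg·m²/s³  ✗

Only torque has units kg·m²/s².

Answer: torque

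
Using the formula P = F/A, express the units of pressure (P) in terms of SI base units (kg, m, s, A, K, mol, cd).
Units of each symbol in P = F/A:
  F (force): kg·m/s²
  A (area): m²  → in the denominator, contributes 1/m²

Multiplying the contributions: [kg·m/s²] · [1/m²]
Adding exponents of each base unit: kg: 1, m: -1, s: -2
SI base units of pressure: kg/(m·s²)

Answer: kg/(m·s²)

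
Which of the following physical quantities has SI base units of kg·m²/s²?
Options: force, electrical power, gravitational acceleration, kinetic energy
Checking the SI base units of each option:
  force (F = ma): kg·m/s²  ✗
  electrical power (P = IV): kg·m²/s³  ✗
  gravitational acceleration (g = GM/r²): m/s²  ✗
  kinetic energy (E = ½mv²): kg·m²/s²  ✓ matches

Only kinetic energy has units kg·m²/s².

Answer: kinetic energy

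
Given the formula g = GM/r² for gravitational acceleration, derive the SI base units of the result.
Units of each symbol in g = GM/r²:
  G (gravitational constant): m³/(kg·s²)
  M (mass): kg
  r (distance): m  → to the power 2 in the denominator, contributes 1/m²

Multiplying the contributions: [m³/(kg·s²)] · [kg] · [1/m²]
Adding exponents of each base unit: m: 1, s: -2
SI base units of gravitational acceleration: m/s²

Answer: m/s²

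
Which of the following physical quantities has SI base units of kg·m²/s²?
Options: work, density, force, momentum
Checking the SI base units of each option:
  work (W = Fd): kg·m²/s²  ✓ matches
  density (ρ = m/V): kg/m³  ✗
  force (F = ma): kg·m/s²  ✗
  momentum (p = mv): kg·m/s  ✗

Only work has units kg·m²/s².

Answer: work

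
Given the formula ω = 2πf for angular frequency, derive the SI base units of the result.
Units of each symbol in ω = 2πf:
  f (frequency): 1/s
  The factor 2π is dimensionless.

Multiplying the contributions: [1/s]
Adding exponents of each base unit: s: -1
SI base units of angular frequency: 1/s

Answer: 1/s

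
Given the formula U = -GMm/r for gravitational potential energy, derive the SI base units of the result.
Units of each symbol in U = -GMm/r:
  G (gravitational constant): m³/(kg·s²)
  M (mass): kg
  m (mass): kg
  r (distance): m  → in the denominator, contributes 1/m
  The minus sign does not affect the units.

Multiplying the contributions: [m³/(kg·s²)] · [kg] · [kg] · [1/m]
Adding exponents of each base unit: kg: 1, m: 2, s: -2
SI base units of gravitational potential energy: kg·m²/s²

Answer: kg·m²/s²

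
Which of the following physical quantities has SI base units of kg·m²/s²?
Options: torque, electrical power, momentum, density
Checking the SI base units of each option:
  torque (τ = Fr): kg·m²/s²  ✓ matches
  electrical power (P = IV): kg·m²/s³  ✗
  momentum (p = mv): kg·m/s  ✗
  density (ρ = m/V): kg/m³  ✗

Only torque has units kg·m²/s².

Answer: torque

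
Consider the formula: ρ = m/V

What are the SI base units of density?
Units of each symbol in ρ = m/V:
  m (mass): kg
  V (volume): m³  → in the denominator, contributes 1/m³

Multiplying the contributions: [kg] · [1/m³]
Adding exponents of each base unit: kg: 1, m: -3
SI base units of density: kg/m³

Answer: kg/m³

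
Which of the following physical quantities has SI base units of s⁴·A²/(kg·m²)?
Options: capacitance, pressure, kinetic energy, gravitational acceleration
Checking the SI base units of each option:
  capacitance (C = Q/V): s⁴·A²/(kg·m²)  ✓ matches
  pressure (P = F/A): kg/(m·s²)  ✗
  kinetic energy (E = ½mv²): kg·m²/s²  ✗
  gravitational acceleration (g = GM/r²): m/s²  ✗

Only capacitance has units s⁴·A²/(kg·m²).

Answer: capacitance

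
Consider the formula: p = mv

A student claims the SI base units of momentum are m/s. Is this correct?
Units of each symbol in p = mv:
  m (mass): kg
  v (velocity): m/s

Multiplying the contributions: [kg] · [m/s]
Adding exponents of each base unit: kg: 1, m: 1, s: -1
SI base units of momentum: kg·m/s

The claimed units m/s (exponents m: 1, s: -1) do not match the derived units kg·m/s (exponents kg: 1, m: 1, s: -1), so the claim is incorrect.

Answer: No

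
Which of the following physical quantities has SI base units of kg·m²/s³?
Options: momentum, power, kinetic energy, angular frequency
Checking the SI base units of each option:
  momentum (p = mv): kg·m/s  ✗
  power (P = W/t): kg·m²/s³  ✓ matches
  kinetic energy (E = ½mv²): kg·m²/s²  ✗
  angular frequency (ω = 2πf): 1/s  ✗

Only power has units kg·m²/s³.

Answer: power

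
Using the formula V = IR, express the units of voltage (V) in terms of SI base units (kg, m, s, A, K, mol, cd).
Units of each symbol in V = IR:
  I (current): A
  R (resistance, in ohms): kg·m²/(s³·A²)

Multiplying the contributions: [A] · [kg·m²/(s³·A²)]
Adding exponents of each base unit: kg: 1, m: 2, s: -3, A: -1
SI base units of voltage: kg·m²/(s³·A)

Answer: kg·m²/(s³·A)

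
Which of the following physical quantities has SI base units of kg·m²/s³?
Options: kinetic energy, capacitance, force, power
Checking the SI base units of each option:
  kinetic energy (E = ½mv²): kg·m²/s²  ✗
  capacitance (C = Q/V): s⁴·A²/(kg·m²)  ✗
  force (F = ma): kg·m/s²  ✗
  power (P = W/t): kg·m²/s³  ✓ matches

Only power has units kg·m²/s³.

Answer: power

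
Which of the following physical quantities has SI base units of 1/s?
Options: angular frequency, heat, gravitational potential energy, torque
Checking the SI base units of each option:
  angular frequency (ω = 2πf): 1/s  ✓ matches
  heat (Q = mcΔT): kg·m²/s²  ✗
  gravitational potential energy (U = -GMm/r): kg·m²/s²  ✗
  torque (τ = Fr): kg·m²/s²  ✗

Only angular frequency has units 1/s.

Answer: angular frequency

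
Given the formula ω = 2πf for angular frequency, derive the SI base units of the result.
Units of each symbol in ω = 2πf:
  f (frequency): 1/s
  The factor 2π is dimensionless.

Multiplying the contributions: [1/s]
Adding exponents of each base unit: s: -1
SI base units of angular frequency: 1/s

Answer: 1/s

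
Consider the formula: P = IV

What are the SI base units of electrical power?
Units of each symbol in P = IV:
  I (current): A
  V (voltage, in volts): kg·m²/(s³·A)

Multiplying the contributions: [A] · [kg·m²/(s³·A)]
Adding exponents of each base unit: kg: 1, m: 2, s: -3
SI base units of electrical power: kg·m²/s³

Answer: kg·m²/s³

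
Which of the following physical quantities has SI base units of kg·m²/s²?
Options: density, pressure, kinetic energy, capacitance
Checking the SI base units of each option:
  density (ρ = m/V): kg/m³  ✗
  pressure (P = F/A): kg/(m·s²)  ✗
  kinetic energy (E = ½mv²): kg·m²/s²  ✓ matches
  capacitance (C = Q/V): s⁴·A²/(kg·m²)  ✗

Only kinetic energy has units kg·m²/s².

Answer: kinetic energy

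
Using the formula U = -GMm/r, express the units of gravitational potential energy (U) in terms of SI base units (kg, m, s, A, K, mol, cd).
Units of each symbol in U = -GMm/r:
  G (gravitational constant): m³/(kg·s²)
  M (mass): kg
  m (mass): kg
  r (distance): m  → in the denominator, contributes 1/m
  The minus sign does not affect the units.

Multiplying the contributions: [m³/(kg·s²)] · [kg] · [kg] · [1/m]
Adding exponents of each base unit: kg: 1, m: 2, s: -2
SI base units of gravitational potential energy: kg·m²/s²

Answer: kg·m²/s²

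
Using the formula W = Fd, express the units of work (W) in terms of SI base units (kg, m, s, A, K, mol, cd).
Units of each symbol in W = Fd:
  F (force): kg·m/s²
  d (displacement): m

Multiplying the contributions: [kg·m/s²] · [m]
Adding exponents of each base unit: kg: 1, m: 2, s: -2
SI base units of work: kg·m²/s²

Answer: kg·m²/s²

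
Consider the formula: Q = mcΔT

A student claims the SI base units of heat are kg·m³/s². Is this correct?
Units of each symbol in Q = mcΔT:
  m (mass): kg
  c (specific heat capacity, in J/(kg·K)): m²/(s²·K)
  ΔT (temperature change): K

Multiplying the contributions: [kg] · [m²/(s²·K)] · [K]
Adding exponents of each base unit: kg: 1, m: 2, s: -2
SI base units of heat: kg·m²/s²

The claimed units kg·m³/s² (exponents kg: 1, m: 3, s: -2) do not match the derived units kg·m²/s² (exponents kg: 1, m: 2, s: -2), so the claim is incorrect.

Answer: No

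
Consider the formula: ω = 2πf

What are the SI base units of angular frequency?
Units of each symbol in ω = 2πf:
  f (frequency): 1/s
  The factor 2π is dimensionless.

Multiplying the contributions: [1/s]
Adding exponents of each base unit: s: -1
SI base units of angular frequency: 1/s

Answer: 1/s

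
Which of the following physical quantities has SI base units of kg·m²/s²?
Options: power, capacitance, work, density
Checking the SI base units of each option:
  power (P = W/t): kg·m²/s³  ✗
  capacitance (C = Q/V): s⁴·A²/(kg·m²)  ✗
  work (W = Fd): kg·m²/s²  ✓ matches
  density (ρ = m/V): kg/m³  ✗

Only work has units kg·m²/s².

Answer: work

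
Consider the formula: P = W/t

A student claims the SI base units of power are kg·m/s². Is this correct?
Units of each symbol in P = W/t:
  W (work): kg·m²/s²
  t (time): s  → in the denominator, contributes 1/s

Multiplying the contributions: [kg·m²/s²] · [1/s]
Adding exponents of each base unit: kg: 1, m: 2, s: -3
SI base units of power: kg·m²/s³

The claimed units kg·m/s² (exponents kg: 1, m: 1, s: -2) do not match the derived units kg·m²/s³ (exponents kg: 1, m: 2, s: -3), so the claim is incorrect.

Answer: No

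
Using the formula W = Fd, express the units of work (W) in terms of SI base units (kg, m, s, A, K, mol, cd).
Units of each symbol in W = Fd:
  F (force): kg·m/s²
  d (displacement): m

Multiplying the contributions: [kg·m/s²] · [m]
Adding exponents of each base unit: kg: 1, m: 2, s: -2
SI base units of work: kg·m²/s²

Answer: kg·m²/s²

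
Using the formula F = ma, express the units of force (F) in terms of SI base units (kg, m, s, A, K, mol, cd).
Units of each symbol in F = ma:
  m (mass): kg
  a (acceleration): m/s²

Multiplying the contributions: [kg] · [m/s²]
Adding exponents of each base unit: kg: 1, m: 1, s: -2
SI base units of force: kg·m/s²

Answer: kg·m/s²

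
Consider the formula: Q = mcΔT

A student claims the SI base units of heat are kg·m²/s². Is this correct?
Units of each symbol in Q = mcΔT:
  m (mass): kg
  c (specific heat capacity, in J/(kg·K)): m²/(s²·K)
  ΔT (temperature change): K

Multiplying the contributions: [kg] · [m²/(s²·K)] · [K]
Adding exponents of each base unit: kg: 1, m: 2, s: -2
SI base units of heat: kg·m²/s²

The claimed units kg·m²/s² match the derived units, so the claim is correct.

Answer: Yes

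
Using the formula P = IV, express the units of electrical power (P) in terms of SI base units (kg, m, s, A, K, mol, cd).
Units of each symbol in P = IV:
  I (current): A
  V (voltage, in volts): kg·m²/(s³·A)

Multiplying the contributions: [A] · [kg·m²/(s³·A)]
Adding exponents of each base unit: kg: 1, m: 2, s: -3
SI base units of electrical power: kg·m²/s³

Answer: kg·m²/s³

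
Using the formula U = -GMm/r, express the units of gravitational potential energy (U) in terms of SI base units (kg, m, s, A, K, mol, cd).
Units of each symbol in U = -GMm/r:
  G (gravitational constant): m³/(kg·s²)
  M (mass): kg
  m (mass): kg
  r (distance): m  → in the denominator, contributes 1/m
  The minus sign does not affect the units.

Multiplying the contributions: [m³/(kg·s²)] · [kg] · [kg] · [1/m]
Adding exponents of each base unit: kg: 1, m: 2, s: -2
SI base units of gravitational potential energy: kg·m²/s²

Answer: kg·m²/s²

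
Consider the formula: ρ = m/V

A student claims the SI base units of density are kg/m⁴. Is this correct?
Units of each symbol in ρ = m/V:
  m (mass): kg
  V (volume): m³  → in the denominator, contributes 1/m³

Multiplying the contributions: [kg] · [1/m³]
Adding exponents of each base unit: kg: 1, m: -3
SI base units of density: kg/m³

The claimed units kg/m⁴ (exponents kg: 1, m: -4) do not match the derived units kg/m³ (exponents kg: 1, m: -3), so the claim is incorrect.

Answer: No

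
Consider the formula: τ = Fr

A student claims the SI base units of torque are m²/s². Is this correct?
Units of each symbol in τ = Fr:
  F (force): kg·m/s²
  r (lever arm): m

Multiplying the contributions: [kg·m/s²] · [m]
Adding exponents of each base unit: kg: 1, m: 2, s: -2
SI base units of torque: kg·m²/s²

The claimed units m²/s² (exponents m: 2, s: -2) do not match the derived units kg·m²/s² (exponents kg: 1, m: 2, s: -2), so the claim is incorrect.

Answer: No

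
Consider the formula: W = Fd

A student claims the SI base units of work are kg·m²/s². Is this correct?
Units of each symbol in W = Fd:
  F (force): kg·m/s²
  d (displacement): m

Multiplying the contributions: [kg·m/s²] · [m]
Adding exponents of each base unit: kg: 1, m: 2, s: -2
SI base units of work: kg·m²/s²

The claimed units kg·m²/s² match the derived units, so the claim is correct.

Answer: Yes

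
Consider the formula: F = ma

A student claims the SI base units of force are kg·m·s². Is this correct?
Units of each symbol in F = ma:
  m (mass): kg
  a (acceleration): m/s²

Multiplying the contributions: [kg] · [m/s²]
Adding exponents of each base unit: kg: 1, m: 1, s: -2
SI base units of force: kg·m/s²

The claimed units kg·m·s² (exponents kg: 1, m: 1, s: 2) do not match the derived units kg·m/s² (exponents kg: 1, m: 1, s: -2), so the claim is incorrect.

Answer: No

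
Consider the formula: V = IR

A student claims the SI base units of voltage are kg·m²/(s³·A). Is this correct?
Units of each symbol in V = IR:
  I (current): A
  R (resistance, in ohms): kg·m²/(s³·A²)

Multiplying the contributions: [A] · [kg·m²/(s³·A²)]
Adding exponents of each base unit: kg: 1, m: 2, s: -3, A: -1
SI base units of voltage: kg·m²/(s³·A)

The claimed units kg·m²/(s³·A) match the derived units, so the claim is correct.

Answer: Yes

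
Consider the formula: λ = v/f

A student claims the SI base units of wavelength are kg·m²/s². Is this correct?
Units of each symbol in λ = v/f:
  v (wave speed): m/s
  f (frequency): 1/s  → in the denominator, contributes s

Multiplying the contributions: [m/s] · [s]
Adding exponents of each base unit: m: 1
SI base units of wavelength: m

The claimed units kg·m²/s² (exponents kg: 1, m: 2, s: -2) do not match the derived units m (exponents m: 1), so the claim is incorrect.

Answer: No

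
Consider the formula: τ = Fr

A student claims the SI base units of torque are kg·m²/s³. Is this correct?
Units of each symbol in τ = Fr:
  F (force): kg·m/s²
  r (lever arm): m

Multiplying the contributions: [kg·m/s²] · [m]
Adding exponents of each base unit: kg: 1, m: 2, s: -2
SI base units of torque: kg·m²/s²

The claimed units kg·m²/s³ (exponents kg: 1, m: 2, s: -3) do not match the derived units kg·m²/s² (exponents kg: 1, m: 2, s: -2), so the claim is incorrect.

Answer: No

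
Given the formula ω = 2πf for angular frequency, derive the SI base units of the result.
Units of each symbol in ω = 2πf:
  f (frequency): 1/s
  The factor 2π is dimensionless.

Multiplying the contributions: [1/s]
Adding exponents of each base unit: s: -1
SI base units of angular frequency: 1/s

Answer: 1/s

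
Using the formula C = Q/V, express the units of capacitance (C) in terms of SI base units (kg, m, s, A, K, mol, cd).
Units of each symbol in C = Q/V:
  Q (charge, in coulombs): s·A
  V (voltage, in volts): kg·m²/(s³·A)  → in the denominator, contributes s³·A/(kg·m²)

Multiplying the contributions: [s·A] · [s³·A/(kg·m²)]
Adding exponents of each base unit: kg: -1, m: -2, s: 4, A: 2
SI base units of capacitance: s⁴·A²/(kg·m²)

Answer: s⁴·A²/(kg·m²)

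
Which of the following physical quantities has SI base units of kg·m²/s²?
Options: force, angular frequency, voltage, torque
Checking the SI base units of each option:
  force (F = ma): kg·m/s²  ✗
  angular frequency (ω = 2πf): 1/s  ✗
  voltage (V = IR): kg·m²/(s³·A)  ✗
  torque (τ = Fr): kg·m²/s²  ✓ matches

Only torque has units kg·m²/s².

Answer: torque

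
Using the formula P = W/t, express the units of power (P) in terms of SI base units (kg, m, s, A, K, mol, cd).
Units of each symbol in P = W/t:
  W (work): kg·m²/s²
  t (time): s  → in the denominator, contributes 1/s

Multiplying the contributions: [kg·m²/s²] · [1/s]
Adding exponents of each base unit: kg: 1, m: 2, s: -3
SI base units of power: kg·m²/s³

Answer: kg·m²/s³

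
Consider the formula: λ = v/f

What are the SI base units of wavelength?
Units of each symbol in λ = v/f:
  v (wave speed): m/s
  f (frequency): 1/s  → in the denominator, contributes s

Multiplying the contributions: [m/s] · [s]
Adding exponents of each base unit: m: 1
SI base units of wavelength: m

Answer: m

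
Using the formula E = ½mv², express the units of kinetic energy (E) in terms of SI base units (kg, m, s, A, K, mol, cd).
Units of each symbol in E = ½mv²:
  m (mass): kg
  v (speed): m/s  → to the power 2, contributes m²/s²
  The factor ½ is dimensionless.

Multiplying the contributions: [kg] · [m²/s²]
Adding exponents of each base unit: kg: 1, m: 2, s: -2
SI base units of kinetic energy: kg·m²/s²

Answer: kg·m²/s²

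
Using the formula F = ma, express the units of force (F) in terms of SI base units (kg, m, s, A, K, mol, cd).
Units of each symbol in F = ma:
  m (mass): kg
  a (acceleration): m/s²

Multiplying the contributions: [kg] · [m/s²]
Adding exponents of each base unit: kg: 1, m: 1, s: -2
SI base units of force: kg·m/s²

Answer: kg·m/s²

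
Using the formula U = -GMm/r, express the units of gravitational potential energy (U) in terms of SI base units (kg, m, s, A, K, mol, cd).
Units of each symbol in U = -GMm/r:
  G (gravitational constant): m³/(kg·s²)
  M (mass): kg
  m (mass): kg
  r (distance): m  → in the denominator, contributes 1/m
  The minus sign does not affect the units.

Multiplying the contributions: [m³/(kg·s²)] · [kg] · [kg] · [1/m]
Adding exponents of each base unit: kg: 1, m: 2, s: -2
SI base units of gravitational potential energy: kg·m²/s²

Answer: kg·m²/s²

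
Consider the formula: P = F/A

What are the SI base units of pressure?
Units of each symbol in P = F/A:
  F (force): kg·m/s²
  A (area): m²  → in the denominator, contributes 1/m²

Multiplying the contributions: [kg·m/s²] · [1/m²]
Adding exponents of each base unit: kg: 1, m: -1, s: -2
SI base units of pressure: kg/(m·s²)

Answer: kg/(m·s²)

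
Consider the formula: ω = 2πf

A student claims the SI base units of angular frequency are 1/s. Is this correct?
Units of each symbol in ω = 2πf:
  f (frequency): 1/s
  The factor 2π is dimensionless.

Multiplying the contributions: [1/s]
Adding exponents of each base unit: s: -1
SI base units of angular frequency: 1/s

The claimed units 1/s match the derived units, so the claim is correct.

Answer: Yes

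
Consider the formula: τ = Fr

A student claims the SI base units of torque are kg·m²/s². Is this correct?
Units of each symbol in τ = Fr:
  F (force): kg·m/s²
  r (lever arm): m

Multiplying the contributions: [kg·m/s²] · [m]
Adding exponents of each base unit: kg: 1, m: 2, s: -2
SI base units of torque: kg·m²/s²

The claimed units kg·m²/s² match the derived units, so the claim is correct.

Answer: Yes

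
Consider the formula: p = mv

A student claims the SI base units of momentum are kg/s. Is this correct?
Units of each symbol in p = mv:
  m (mass): kg
  v (velocity): m/s

Multiplying the contributions: [kg] · [m/s]
Adding exponents of each base unit: kg: 1, m: 1, s: -1
SI base units of momentum: kg·m/s

The claimed units kg/s (exponents kg: 1, s: -1) do not match the derived units kg·m/s (exponents kg: 1, m: 1, s: -1), so the claim is incorrect.

Answer: No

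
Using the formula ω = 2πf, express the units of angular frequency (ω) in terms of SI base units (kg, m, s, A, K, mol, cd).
Units of each symbol in ω = 2πf:
  f (frequency): 1/s
  The factor 2π is dimensionless.

Multiplying the contributions: [1/s]
Adding exponents of each base unit: s: -1
SI base units of angular frequency: 1/s

Answer: 1/s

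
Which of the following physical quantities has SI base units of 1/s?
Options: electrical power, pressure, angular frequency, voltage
Checking the SI base units of each option:
  electrical power (P = IV): kg·m²/s³  ✗
  pressure (P = F/A): kg/(m·s²)  ✗
  angular frequency (ω = 2πf): 1/s  ✓ matches
  voltage (V = IR): kg·m²/(s³·A)  ✗

Only angular frequency has units 1/s.

Answer: angular frequency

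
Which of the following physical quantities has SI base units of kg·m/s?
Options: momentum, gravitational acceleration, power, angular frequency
Checking the SI base units of each option:
  momentum (p = mv): kg·m/s  ✓ matches
  gravitational acceleration (g = GM/r²): m/s²  ✗
  power (P = W/t): kg·m²/s³  ✗
  angular frequency (ω = 2πf): 1/s  ✗

Only momentum has units kg·m/s.

Answer: momentum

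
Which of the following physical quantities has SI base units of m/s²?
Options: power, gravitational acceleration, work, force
Checking the SI base units of each option:
  power (P = W/t): kg·m²/s³  ✗
  gravitational acceleration (g = GM/r²): m/s²  ✓ matches
  work (W = Fd): kg·m²/s²  ✗
  force (F = ma): kg·m/s²  ✗

Only gravitational acceleration has units m/s².

Answer: gravitational acceleration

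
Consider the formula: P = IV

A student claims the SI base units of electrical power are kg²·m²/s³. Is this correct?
Units of each symbol in P = IV:
  I (current): A
  V (voltage, in volts): kg·m²/(s³·A)

Multiplying the contributions: [A] · [kg·m²/(s³·A)]
Adding exponents of each base unit: kg: 1, m: 2, s: -3
SI base units of electrical power: kg·m²/s³

The claimed units kg²·m²/s³ (exponents kg: 2, m: 2, s: -3) do not match the derived units kg·m²/s³ (exponents kg: 1, m: 2, s: -3), so the claim is incorrect.

Answer: No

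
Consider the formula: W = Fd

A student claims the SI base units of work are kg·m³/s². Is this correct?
Units of each symbol in W = Fd:
  F (force): kg·m/s²
  d (displacement): m

Multiplying the contributions: [kg·m/s²] · [m]
Adding exponents of each base unit: kg: 1, m: 2, s: -2
SI base units of work: kg·m²/s²

The claimed units kg·m³/s² (exponents kg: 1, m: 3, s: -2) do not match the derived units kg·m²/s² (exponents kg: 1, m: 2, s: -2), so the claim is incorrect.

Answer: No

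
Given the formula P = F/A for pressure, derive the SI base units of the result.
Units of each symbol in P = F/A:
  F (force): kg·m/s²
  A (area): m²  → in the denominator, contributes 1/m²

Multiplying the contributions: [kg·m/s²] · [1/m²]
Adding exponents of each base unit: kg: 1, m: -1, s: -2
SI base units of pressure: kg/(m·s²)

Answer: kg/(m·s²)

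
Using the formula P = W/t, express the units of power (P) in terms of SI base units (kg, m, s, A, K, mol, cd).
Units of each symbol in P = W/t:
  W (work): kg·m²/s²
  t (time): s  → in the denominator, contributes 1/s

Multiplying the contributions: [kg·m²/s²] · [1/s]
Adding exponents of each base unit: kg: 1, m: 2, s: -3
SI base units of power: kg·m²/s³

Answer: kg·m²/s³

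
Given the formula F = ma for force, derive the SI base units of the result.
Units of each symbol in F = ma:
  m (mass): kg
  a (acceleration): m/s²

Multiplying the contributions: [kg] · [m/s²]
Adding exponents of each base unit: kg: 1, m: 1, s: -2
SI base units of force: kg·m/s²

Answer: kg·m/s²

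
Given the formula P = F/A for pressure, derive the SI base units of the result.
Units of each symbol in P = F/A:
  F (force): kg·m/s²
  A (area): m²  → in the denominator, contributes 1/m²

Multiplying the contributions: [kg·m/s²] · [1/m²]
Adding exponents of each base unit: kg: 1, m: -1, s: -2
SI base units of pressure: kg/(m·s²)

Answer: kg/(m·s²)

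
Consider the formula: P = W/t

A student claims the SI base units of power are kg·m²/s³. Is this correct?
Units of each symbol in P = W/t:
  W (work): kg·m²/s²
  t (time): s  → in the denominator, contributes 1/s

Multiplying the contributions: [kg·m²/s²] · [1/s]
Adding exponents of each base unit: kg: 1, m: 2, s: -3
SI base units of power: kg·m²/s³

The claimed units kg·m²/s³ match the derived units, so the claim is correct.

Answer: Yes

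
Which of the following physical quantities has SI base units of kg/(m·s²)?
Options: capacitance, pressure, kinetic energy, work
Checking the SI base units of each option:
  capacitance (C = Q/V): s⁴·A²/(kg·m²)  ✗
  pressure (P = F/A): kg/(m·s²)  ✓ matches
  kinetic energy (E = ½mv²): kg·m²/s²  ✗
  work (W = Fd): kg·m²/s²  ✗

Only pressure has units kg/(m·s²).

Answer: pressure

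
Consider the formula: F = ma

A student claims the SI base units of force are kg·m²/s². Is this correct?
Units of each symbol in F = ma:
  m (mass): kg
  a (acceleration): m/s²

Multiplying the contributions: [kg] · [m/s²]
Adding exponents of each base unit: kg: 1, m: 1, s: -2
SI base units of force: kg·m/s²

The claimed units kg·m²/s² (exponents kg: 1, m: 2, s: -2) do not match the derived units kg·m/s² (exponents kg: 1, m: 1, s: -2), so the claim is incorrect.

Answer: No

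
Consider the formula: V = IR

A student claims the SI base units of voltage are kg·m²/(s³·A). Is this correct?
Units of each symbol in V = IR:
  I (current): A
  R (resistance, in ohms): kg·m²/(s³·A²)

Multiplying the contributions: [A] · [kg·m²/(s³·A²)]
Adding exponents of each base unit: kg: 1, m: 2, s: -3, A: -1
SI base units of voltage: kg·m²/(s³·A)

The claimed units kg·m²/(s³·A) match the derived units, so the claim is correct.

Answer: Yes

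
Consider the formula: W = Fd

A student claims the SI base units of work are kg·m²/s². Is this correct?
Units of each symbol in W = Fd:
  F (force): kg·m/s²
  d (displacement): m

Multiplying the contributions: [kg·m/s²] · [m]
Adding exponents of each base unit: kg: 1, m: 2, s: -2
SI base units of work: kg·m²/s²

The claimed units kg·m²/s² match the derived units, so the claim is correct.

Answer: Yes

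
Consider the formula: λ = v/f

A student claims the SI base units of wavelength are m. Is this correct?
Units of each symbol in λ = v/f:
  v (wave speed): m/s
  f (frequency): 1/s  → in the denominator, contributes s

Multiplying the contributions: [m/s] · [s]
Adding exponents of each base unit: m: 1
SI base units of wavelength: m

The claimed units m match the derived units, so the claim is correct.

Answer: Yes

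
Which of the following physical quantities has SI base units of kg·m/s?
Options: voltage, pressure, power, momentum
Checking the SI base units of each option:
  voltage (V = IR): kg·m²/(s³·A)  ✗
  pressure (P = F/A): kg/(m·s²)  ✗
  power (P = W/t): kg·m²/s³  ✗
  momentum (p = mv): kg·m/s  ✓ matches

Only momentum has units kg·m/s.

Answer: momentum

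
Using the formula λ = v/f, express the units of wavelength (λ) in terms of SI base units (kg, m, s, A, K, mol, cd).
Units of each symbol in λ = v/f:
  v (wave speed): m/s
  f (frequency): 1/s  → in the denominator, contributes s

Multiplying the contributions: [m/s] · [s]
Adding exponents of each base unit: m: 1
SI base units of wavelength: m

Answer: m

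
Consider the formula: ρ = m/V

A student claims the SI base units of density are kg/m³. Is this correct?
Units of each symbol in ρ = m/V:
  m (mass): kg
  V (volume): m³  → in the denominator, contributes 1/m³

Multiplying the contributions: [kg] · [1/m³]
Adding exponents of each base unit: kg: 1, m: -3
SI base units of density: kg/m³

The claimed units kg/m³ match the derived units, so the claim is correct.

Answer: Yes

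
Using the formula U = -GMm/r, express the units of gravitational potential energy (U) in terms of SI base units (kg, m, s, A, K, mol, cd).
Units of each symbol in U = -GMm/r:
  G (gravitational constant): m³/(kg·s²)
  M (mass): kg
  m (mass): kg
  r (distance): m  → in the denominator, contributes 1/m
  The minus sign does not affect the units.

Multiplying the contributions: [m³/(kg·s²)] · [kg] · [kg] · [1/m]
Adding exponents of each base unit: kg: 1, m: 2, s: -2
SI base units of gravitational potential energy: kg·m²/s²

Answer: kg·m²/s²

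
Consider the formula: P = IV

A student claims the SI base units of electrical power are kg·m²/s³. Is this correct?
Units of each symbol in P = IV:
  I (current): A
  V (voltage, in volts): kg·m²/(s³·A)

Multiplying the contributions: [A] · [kg·m²/(s³·A)]
Adding exponents of each base unit: kg: 1, m: 2, s: -3
SI base units of electrical power: kg·m²/s³

The claimed units kg·m²/s³ match the derived units, so the claim is correct.

Answer: Yes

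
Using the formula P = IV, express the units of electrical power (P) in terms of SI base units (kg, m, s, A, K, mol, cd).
Units of each symbol in P = IV:
  I (current): A
  V (voltage, in volts): kg·m²/(s³·A)

Multiplying the contributions: [A] · [kg·m²/(s³·A)]
Adding exponents of each base unit: kg: 1, m: 2, s: -3
SI base units of electrical power: kg·m²/s³

Answer: kg·m²/s³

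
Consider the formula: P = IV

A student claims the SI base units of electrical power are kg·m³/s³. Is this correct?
Units of each symbol in P = IV:
  I (current): A
  V (voltage, in volts): kg·m²/(s³·A)

Multiplying the contributions: [A] · [kg·m²/(s³·A)]
Adding exponents of each base unit: kg: 1, m: 2, s: -3
SI base units of electrical power: kg·m²/s³

The claimed units kg·m³/s³ (exponents kg: 1, m: 3, s: -3) do not match the derived units kg·m²/s³ (exponents kg: 1, m: 2, s: -3), so the claim is incorrect.

Answer: No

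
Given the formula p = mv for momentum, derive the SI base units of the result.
Units of each symbol in p = mv:
  m (mass): kg
  v (velocity): m/s

Multiplying the contributions: [kg] · [m/s]
Adding exponents of each base unit: kg: 1, m: 1, s: -1
SI base units of momentum: kg·m/s

Answer: kg·m/s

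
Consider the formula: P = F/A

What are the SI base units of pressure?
Units of each symbol in P = F/A:
  F (force): kg·m/s²
  A (area): m²  → in the denominator, contributes 1/m²

Multiplying the contributions: [kg·m/s²] · [1/m²]
Adding exponents of each base unit: kg: 1, m: -1, s: -2
SI base units of pressure: kg/(m·s²)

Answer: kg/(m·s²)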